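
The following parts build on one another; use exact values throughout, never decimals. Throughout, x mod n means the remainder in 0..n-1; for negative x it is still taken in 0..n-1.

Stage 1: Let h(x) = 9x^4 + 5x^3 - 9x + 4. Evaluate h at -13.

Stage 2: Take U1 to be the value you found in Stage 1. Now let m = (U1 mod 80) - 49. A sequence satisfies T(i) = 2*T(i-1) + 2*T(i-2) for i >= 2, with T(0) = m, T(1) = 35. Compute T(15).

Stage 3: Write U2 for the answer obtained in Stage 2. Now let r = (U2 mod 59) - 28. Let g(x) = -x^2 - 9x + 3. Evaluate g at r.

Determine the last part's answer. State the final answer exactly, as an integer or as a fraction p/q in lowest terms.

-283

Stage 1: 9*(-13)^4 + 5*(-13)^3 - 9*(-13)^1 + 4 = (257049) + (-10985) + (117) + (4) = 246185; answer 246185
Stage 2: U1 = 246185; m = -24; T(2) = 2*(35) + 2*(-24) = 22; iterating: T(2)=22, T(3)=114, T(4)=272, T(5)=772, T(6)=2088, T(7)=5720, T(8)=15616, T(9)=42672, T(10)=116576, T(11)=318496, T(12)=870144, T(13)=2377280, T(14)=6494848, T(15)=17744256; answer 17744256
Stage 3: U2 = 17744256; r = -22; -1*(-22)^2 - 9*(-22)^1 + 3 = (-484) + (198) + (3) = -283; answer -283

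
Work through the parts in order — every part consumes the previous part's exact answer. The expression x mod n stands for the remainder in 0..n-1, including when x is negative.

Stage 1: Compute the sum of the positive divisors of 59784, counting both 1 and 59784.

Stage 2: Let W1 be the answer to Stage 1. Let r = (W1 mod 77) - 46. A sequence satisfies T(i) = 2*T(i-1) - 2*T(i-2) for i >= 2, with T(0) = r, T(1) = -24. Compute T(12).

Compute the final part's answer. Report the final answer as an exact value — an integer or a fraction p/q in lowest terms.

Stage 1: 59784 = 2^3 * 3 * 47 * 53; sigma = (1 + 2 + 4 + 8) * (1 + 3) * (1 + 47) * (1 + 53) = 15 * 4 * 48 * 54 = 155520; answer 155520
Stage 2: W1 = 155520; r = 11; T(2) = 2*(-24) - 2*(11) = -70; iterating: T(2)=-70, T(3)=-92, T(4)=-44, T(5)=96, T(6)=280, T(7)=368, T(8)=176, T(9)=-384, T(10)=-1120, T(11)=-1472, T(12)=-704; answer -704

-704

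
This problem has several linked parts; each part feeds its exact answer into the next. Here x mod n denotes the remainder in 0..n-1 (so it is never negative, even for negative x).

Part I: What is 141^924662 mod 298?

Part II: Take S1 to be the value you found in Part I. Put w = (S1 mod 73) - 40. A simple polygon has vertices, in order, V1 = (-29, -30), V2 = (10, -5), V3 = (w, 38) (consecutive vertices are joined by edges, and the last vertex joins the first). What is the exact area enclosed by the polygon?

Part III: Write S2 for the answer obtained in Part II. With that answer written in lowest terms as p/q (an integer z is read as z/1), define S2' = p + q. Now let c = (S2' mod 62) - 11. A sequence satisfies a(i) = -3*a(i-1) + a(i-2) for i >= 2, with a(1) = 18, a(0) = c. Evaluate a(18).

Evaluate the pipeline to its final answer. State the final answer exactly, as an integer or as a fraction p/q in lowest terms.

Part I: squarings mod 298: 141^1=141, 141^2=213, 141^4=73, 141^8=263, 141^16=33, 141^32=195, 141^64=179, 141^128=155, 141^256=185, 141^512=253, 141^1024=237, 141^2048=145, 141^4096=165, 141^8192=107, 141^16384=125, 141^32768=129, 141^65536=251, 141^131072=123, 141^262144=229, 141^524288=291; 141^924662 = 141^2 * 141^4 * 141^16 * 141^32 * 141^64 * 141^128 * 141^256 * 141^512 * 141^2048 * 141^4096 * 141^131072 * 141^262144 * 141^524288 = 103 (mod 298); answer 103
Part II: S1 = 103; w = -10; cross terms: (-29*-5 - 10*-30)=445, (10*38 - -10*-5)=330, (-10*-30 - -29*38)=1402; twice the area = |2177| = 2177; area = 2177/2; answer 2177/2
Part III: S2 = 2177/2; threaded value p + q = 2179; c = -2; a(2) = -3*(18) + 1*(-2) = -56; iterating: a(2)=-56, a(3)=186, a(4)=-614, a(5)=2028, a(6)=-6698, a(7)=22122, a(8)=-73064, a(9)=241314, a(10)=-797006, a(11)=2632332, a(12)=-8694002, a(13)=28714338, a(14)=-94837016, a(15)=313225386, a(16)=-1034513174, a(17)=3416764908, a(18)=-11284807898; answer -11284807898

-11284807898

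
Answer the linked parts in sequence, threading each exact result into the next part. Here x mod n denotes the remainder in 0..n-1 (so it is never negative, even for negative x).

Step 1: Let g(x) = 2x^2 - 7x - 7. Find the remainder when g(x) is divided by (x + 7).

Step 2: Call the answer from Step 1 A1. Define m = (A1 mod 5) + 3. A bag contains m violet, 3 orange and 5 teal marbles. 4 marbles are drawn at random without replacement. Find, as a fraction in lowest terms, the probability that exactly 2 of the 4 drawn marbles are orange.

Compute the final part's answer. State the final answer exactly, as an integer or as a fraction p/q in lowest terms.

Step 1: remainder = value at the root: 2*(-7)^2 - 7*(-7)^1 - 7 = (98) + (49) + (-7) = 140; answer 140
Step 2: A1 = 140; m = 3; total draws C(11,4) = 330; favorable C(3,2)*C(8,2) = 84; P = 14/55; answer 14/55

14/55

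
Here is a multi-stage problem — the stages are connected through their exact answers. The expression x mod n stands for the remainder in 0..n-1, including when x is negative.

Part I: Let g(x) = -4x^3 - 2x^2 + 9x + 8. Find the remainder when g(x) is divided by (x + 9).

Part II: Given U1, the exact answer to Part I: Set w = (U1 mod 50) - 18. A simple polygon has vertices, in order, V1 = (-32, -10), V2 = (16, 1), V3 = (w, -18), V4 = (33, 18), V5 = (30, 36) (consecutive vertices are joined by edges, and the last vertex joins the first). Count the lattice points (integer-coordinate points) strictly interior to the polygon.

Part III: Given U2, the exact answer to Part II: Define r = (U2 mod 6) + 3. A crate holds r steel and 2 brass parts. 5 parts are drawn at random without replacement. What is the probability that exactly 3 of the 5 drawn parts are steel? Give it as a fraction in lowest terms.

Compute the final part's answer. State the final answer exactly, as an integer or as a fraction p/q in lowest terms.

2/9

Part I: remainder = value at the root: -4*(-9)^3 - 2*(-9)^2 + 9*(-9)^1 + 8 = (2916) + (-162) + (-81) + (8) = 2681; answer 2681
Part II: U1 = 2681; w = 13; cross terms: (-32*1 - 16*-10)=128, (16*-18 - 13*1)=-301, (13*18 - 33*-18)=828, (33*36 - 30*18)=648, (30*-10 - -32*36)=852; twice the area = |2155| = 2155; area = 2155/2; boundary points = 1 + 1 + 4 + 3 + 2 = 11; strictly interior points = area - boundary/2 + 1 = 1073; answer 1073
Part III: U2 = 1073; r = 8; total draws C(10,5) = 252; favorable C(8,3)*C(2,2) = 56; P = 2/9; answer 2/9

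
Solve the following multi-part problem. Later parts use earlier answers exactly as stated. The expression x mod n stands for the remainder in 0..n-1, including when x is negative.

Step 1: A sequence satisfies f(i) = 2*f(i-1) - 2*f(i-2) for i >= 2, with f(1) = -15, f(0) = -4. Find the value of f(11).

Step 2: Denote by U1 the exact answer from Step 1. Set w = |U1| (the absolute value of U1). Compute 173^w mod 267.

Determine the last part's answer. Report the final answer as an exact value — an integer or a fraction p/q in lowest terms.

91

Step 1: f(2) = 2*(-15) - 2*(-4) = -22; iterating: f(2)=-22, f(3)=-14, f(4)=16, f(5)=60, f(6)=88, f(7)=56, f(8)=-64, f(9)=-240, f(10)=-352, f(11)=-224; answer -224
Step 2: U1 = -224; w = 224; squarings mod 267: 173^1=173, 173^2=25, 173^4=91, 173^8=4, 173^16=16, 173^32=256, 173^64=121, 173^128=223; 173^224 = 173^32 * 173^64 * 173^128 = 91 (mod 267); answer 91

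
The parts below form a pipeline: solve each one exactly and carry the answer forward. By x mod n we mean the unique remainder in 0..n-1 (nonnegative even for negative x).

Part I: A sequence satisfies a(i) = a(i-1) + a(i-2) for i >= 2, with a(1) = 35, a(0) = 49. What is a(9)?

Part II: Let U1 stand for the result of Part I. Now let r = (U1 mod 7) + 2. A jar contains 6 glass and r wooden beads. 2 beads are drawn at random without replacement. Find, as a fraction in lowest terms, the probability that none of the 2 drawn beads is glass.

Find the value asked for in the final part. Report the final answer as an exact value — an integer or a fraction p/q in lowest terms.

1/28

Part I: a(2) = 1*(35) + 1*(49) = 84; iterating: a(2)=84, a(3)=119, a(4)=203, a(5)=322, a(6)=525, a(7)=847, a(8)=1372, a(9)=2219; answer 2219
Part II: U1 = 2219; r = 2; total draws C(8,2) = 28; favorable C(2,2) = 1; P = 1/28; answer 1/28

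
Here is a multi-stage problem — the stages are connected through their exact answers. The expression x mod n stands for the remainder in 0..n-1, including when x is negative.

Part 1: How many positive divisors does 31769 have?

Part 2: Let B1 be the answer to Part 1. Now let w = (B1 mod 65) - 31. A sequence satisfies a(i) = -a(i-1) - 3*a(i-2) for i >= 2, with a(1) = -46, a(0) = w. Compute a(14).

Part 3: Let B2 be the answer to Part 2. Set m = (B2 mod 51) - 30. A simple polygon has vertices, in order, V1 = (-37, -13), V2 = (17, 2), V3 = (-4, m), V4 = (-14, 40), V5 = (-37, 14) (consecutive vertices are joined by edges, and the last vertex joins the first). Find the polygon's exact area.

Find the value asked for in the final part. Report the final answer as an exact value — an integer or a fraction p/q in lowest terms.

Part 1: 31769 is prime, so its only divisors are 1 and 31769; count = 2; answer 2
Part 2: B1 = 2; w = -29; a(2) = -1*(-46) - 3*(-29) = 133; iterating: a(2)=133, a(3)=5, a(4)=-404, a(5)=389, a(6)=823, a(7)=-1990, a(8)=-479, a(9)=6449, a(10)=-5012, a(11)=-14335, a(12)=29371, a(13)=13634, a(14)=-101747; answer -101747
Part 3: B2 = -101747; m = 19; cross terms: (-37*2 - 17*-13)=147, (17*19 - -4*2)=331, (-4*40 - -14*19)=106, (-14*14 - -37*40)=1284, (-37*-13 - -37*14)=999; twice the area = |2867| = 2867; area = 2867/2; answer 2867/2

2867/2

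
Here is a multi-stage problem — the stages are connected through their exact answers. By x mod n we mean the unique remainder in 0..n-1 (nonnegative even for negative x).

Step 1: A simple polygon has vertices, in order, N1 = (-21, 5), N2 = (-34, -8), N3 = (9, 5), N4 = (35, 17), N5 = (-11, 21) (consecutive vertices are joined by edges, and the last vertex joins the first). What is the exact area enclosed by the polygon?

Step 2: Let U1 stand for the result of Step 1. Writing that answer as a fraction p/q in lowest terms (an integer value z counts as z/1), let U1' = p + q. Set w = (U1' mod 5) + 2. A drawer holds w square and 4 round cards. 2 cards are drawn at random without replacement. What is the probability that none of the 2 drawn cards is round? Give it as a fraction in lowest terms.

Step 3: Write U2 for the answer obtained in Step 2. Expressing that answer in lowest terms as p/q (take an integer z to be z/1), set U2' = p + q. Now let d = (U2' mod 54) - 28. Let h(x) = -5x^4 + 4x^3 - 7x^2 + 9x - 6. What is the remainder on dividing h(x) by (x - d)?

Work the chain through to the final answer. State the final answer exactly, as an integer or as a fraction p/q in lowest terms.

-1718430

Step 1: cross terms: (-21*-8 - -34*5)=338, (-34*5 - 9*-8)=-98, (9*17 - 35*5)=-22, (35*21 - -11*17)=922, (-11*5 - -21*21)=386; twice the area = |1526| = 1526; area = 763; answer 763
Step 2: U1 = 763; threaded value p + q = 764; w = 6; total draws C(10,2) = 45; favorable C(6,2) = 15; P = 1/3; answer 1/3
Step 3: U2 = 1/3; threaded value p + q = 4; d = -24; remainder = value at the root: -5*(-24)^4 + 4*(-24)^3 - 7*(-24)^2 + 9*(-24)^1 - 6 = (-1658880) + (-55296) + (-4032) + (-216) + (-6) = -1718430; answer -1718430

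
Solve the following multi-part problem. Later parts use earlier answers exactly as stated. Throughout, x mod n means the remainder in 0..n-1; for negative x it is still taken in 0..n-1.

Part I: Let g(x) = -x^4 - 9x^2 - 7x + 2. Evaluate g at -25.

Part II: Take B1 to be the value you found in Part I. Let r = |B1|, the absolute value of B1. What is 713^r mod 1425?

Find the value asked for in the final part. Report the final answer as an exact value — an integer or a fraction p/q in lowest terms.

428

Part I: -1*(-25)^4 - 9*(-25)^2 - 7*(-25)^1 + 2 = (-390625) + (-5625) + (175) + (2) = -396073; answer -396073
Part II: B1 = -396073; r = 396073; squarings mod 1425: 713^1=713, 713^2=1069, 713^4=1336, 713^8=796, 713^16=916, 713^32=1156, 713^64=1111, 713^128=271, 713^256=766, 713^512=1081, 713^1024=61, 713^2048=871, 713^4096=541, 713^8192=556, 713^16384=1336, 713^32768=796, 713^65536=916, 713^131072=1156, 713^262144=1111; 713^396073 = 713^1 * 713^8 * 713^32 * 713^256 * 713^512 * 713^2048 * 713^131072 * 713^262144 = 428 (mod 1425); answer 428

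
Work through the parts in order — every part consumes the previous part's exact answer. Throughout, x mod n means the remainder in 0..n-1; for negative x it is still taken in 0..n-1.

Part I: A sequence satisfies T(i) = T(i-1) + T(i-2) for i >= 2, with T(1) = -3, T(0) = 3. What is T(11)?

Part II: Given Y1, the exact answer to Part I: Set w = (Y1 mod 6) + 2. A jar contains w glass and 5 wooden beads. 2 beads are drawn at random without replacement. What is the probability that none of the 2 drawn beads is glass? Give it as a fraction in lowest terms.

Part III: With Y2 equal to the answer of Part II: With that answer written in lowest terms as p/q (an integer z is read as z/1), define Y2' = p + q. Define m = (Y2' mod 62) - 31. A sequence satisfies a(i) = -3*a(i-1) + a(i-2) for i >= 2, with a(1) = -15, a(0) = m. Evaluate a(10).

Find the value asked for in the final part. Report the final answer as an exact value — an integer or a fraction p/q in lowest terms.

642555

Part I: T(2) = 1*(-3) + 1*(3) = 0; iterating: T(2)=0, T(3)=-3, T(4)=-3, T(5)=-6, T(6)=-9, T(7)=-15, T(8)=-24, T(9)=-39, T(10)=-63, T(11)=-102; answer -102
Part II: Y1 = -102; w = 2; total draws C(7,2) = 21; favorable C(5,2) = 10; P = 10/21; answer 10/21
Part III: Y2 = 10/21; threaded value p + q = 31; m = 0; a(2) = -3*(-15) + 1*(0) = 45; iterating: a(2)=45, a(3)=-150, a(4)=495, a(5)=-1635, a(6)=5400, a(7)=-17835, a(8)=58905, a(9)=-194550, a(10)=642555; answer 642555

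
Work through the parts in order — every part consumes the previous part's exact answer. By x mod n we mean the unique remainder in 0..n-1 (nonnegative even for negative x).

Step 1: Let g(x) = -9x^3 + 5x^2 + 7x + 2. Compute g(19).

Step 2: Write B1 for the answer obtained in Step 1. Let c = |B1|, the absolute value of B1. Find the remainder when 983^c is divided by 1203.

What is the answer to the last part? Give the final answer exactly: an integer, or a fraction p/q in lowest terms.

884

Step 1: -9*(19)^3 + 5*(19)^2 + 7*(19)^1 + 2 = (-61731) + (1805) + (133) + (2) = -59791; answer -59791
Step 2: B1 = -59791; c = 59791; squarings mod 1203: 983^1=983, 983^2=280, 983^4=205, 983^8=1123, 983^16=385, 983^32=256, 983^64=574, 983^128=1057, 983^256=865, 983^512=1162, 983^1024=478, 983^2048=1117, 983^4096=178, 983^8192=406, 983^16384=25, 983^32768=625; 983^59791 = 983^1 * 983^2 * 983^4 * 983^8 * 983^128 * 983^256 * 983^2048 * 983^8192 * 983^16384 * 983^32768 = 884 (mod 1203); answer 884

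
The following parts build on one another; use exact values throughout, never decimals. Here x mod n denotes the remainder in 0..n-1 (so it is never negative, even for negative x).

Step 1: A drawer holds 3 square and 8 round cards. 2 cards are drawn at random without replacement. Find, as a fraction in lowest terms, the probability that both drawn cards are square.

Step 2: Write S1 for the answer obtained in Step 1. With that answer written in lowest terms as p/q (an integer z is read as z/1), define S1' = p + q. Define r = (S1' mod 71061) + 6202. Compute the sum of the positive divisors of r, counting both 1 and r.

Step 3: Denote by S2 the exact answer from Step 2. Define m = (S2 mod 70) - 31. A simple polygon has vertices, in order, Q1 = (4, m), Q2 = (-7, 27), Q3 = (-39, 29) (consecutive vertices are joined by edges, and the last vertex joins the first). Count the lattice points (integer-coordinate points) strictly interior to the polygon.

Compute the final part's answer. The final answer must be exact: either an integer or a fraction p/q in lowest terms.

468

Step 1: total draws C(11,2) = 55; favorable C(3,2) = 3; P = 3/55; answer 3/55
Step 2: S1 = 3/55; threaded value p + q = 58; r = 6260; 6260 = 2^2 * 5 * 313; sigma = (1 + 2 + 4) * (1 + 5) * (1 + 313) = 7 * 6 * 314 = 13188; answer 13188
Step 3: S2 = 13188; m = -3; cross terms: (4*27 - -7*-3)=87, (-7*29 - -39*27)=850, (-39*-3 - 4*29)=1; twice the area = |938| = 938; area = 469; boundary points = 1 + 2 + 1 = 4; strictly interior points = area - boundary/2 + 1 = 468; answer 468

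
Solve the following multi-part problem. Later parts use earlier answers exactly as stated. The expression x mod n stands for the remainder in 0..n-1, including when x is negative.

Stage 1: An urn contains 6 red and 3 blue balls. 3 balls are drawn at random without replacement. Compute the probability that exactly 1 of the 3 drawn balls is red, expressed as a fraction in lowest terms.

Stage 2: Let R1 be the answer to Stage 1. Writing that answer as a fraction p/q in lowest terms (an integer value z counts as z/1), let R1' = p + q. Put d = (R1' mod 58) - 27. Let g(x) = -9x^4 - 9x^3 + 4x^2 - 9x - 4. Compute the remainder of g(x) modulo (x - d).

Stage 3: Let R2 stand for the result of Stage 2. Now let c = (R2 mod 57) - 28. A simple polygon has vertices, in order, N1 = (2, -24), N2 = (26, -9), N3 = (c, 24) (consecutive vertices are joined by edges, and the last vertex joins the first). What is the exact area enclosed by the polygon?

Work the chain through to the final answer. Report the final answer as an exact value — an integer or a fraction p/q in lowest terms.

1197/2

Stage 1: total draws C(9,3) = 84; favorable C(6,1)*C(3,2) = 18; P = 3/14; answer 3/14
Stage 2: R1 = 3/14; threaded value p + q = 17; d = -10; remainder = value at the root: -9*(-10)^4 - 9*(-10)^3 + 4*(-10)^2 - 9*(-10)^1 - 4 = (-90000) + (9000) + (400) + (90) + (-4) = -80514; answer -80514
Stage 3: R2 = -80514; c = -1; cross terms: (2*-9 - 26*-24)=606, (26*24 - -1*-9)=615, (-1*-24 - 2*24)=-24; twice the area = |1197| = 1197; area = 1197/2; answer 1197/2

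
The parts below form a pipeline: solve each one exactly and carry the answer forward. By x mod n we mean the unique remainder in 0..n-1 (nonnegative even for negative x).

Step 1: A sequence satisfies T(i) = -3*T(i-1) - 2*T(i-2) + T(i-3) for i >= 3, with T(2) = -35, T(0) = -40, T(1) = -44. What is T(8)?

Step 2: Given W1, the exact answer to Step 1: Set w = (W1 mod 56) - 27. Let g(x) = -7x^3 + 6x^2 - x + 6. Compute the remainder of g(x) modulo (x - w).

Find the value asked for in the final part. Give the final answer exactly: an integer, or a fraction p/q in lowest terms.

88372

Step 1: T(3) = -3*(-35) - 2*(-44) + 1*(-40) = 153; iterating: T(3)=153, T(4)=-433, T(5)=958, T(6)=-1855, T(7)=3216, T(8)=-4980; answer -4980
Step 2: W1 = -4980; w = -23; remainder = value at the root: -7*(-23)^3 + 6*(-23)^2 - 1*(-23)^1 + 6 = (85169) + (3174) + (23) + (6) = 88372; answer 88372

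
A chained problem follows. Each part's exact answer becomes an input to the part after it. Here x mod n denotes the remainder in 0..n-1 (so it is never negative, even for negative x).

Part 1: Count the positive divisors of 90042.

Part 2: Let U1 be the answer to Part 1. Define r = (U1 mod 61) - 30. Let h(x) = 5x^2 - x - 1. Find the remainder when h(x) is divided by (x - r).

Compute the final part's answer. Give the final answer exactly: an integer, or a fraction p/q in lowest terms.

Part 1: 90042 = 2 * 3 * 43 * 349; number of divisors = (1+1) * (1+1) * (1+1) * (1+1) = 16; answer 16
Part 2: U1 = 16; r = -14; remainder = value at the root: 5*(-14)^2 - 1*(-14)^1 - 1 = (980) + (14) + (-1) = 993; answer 993

993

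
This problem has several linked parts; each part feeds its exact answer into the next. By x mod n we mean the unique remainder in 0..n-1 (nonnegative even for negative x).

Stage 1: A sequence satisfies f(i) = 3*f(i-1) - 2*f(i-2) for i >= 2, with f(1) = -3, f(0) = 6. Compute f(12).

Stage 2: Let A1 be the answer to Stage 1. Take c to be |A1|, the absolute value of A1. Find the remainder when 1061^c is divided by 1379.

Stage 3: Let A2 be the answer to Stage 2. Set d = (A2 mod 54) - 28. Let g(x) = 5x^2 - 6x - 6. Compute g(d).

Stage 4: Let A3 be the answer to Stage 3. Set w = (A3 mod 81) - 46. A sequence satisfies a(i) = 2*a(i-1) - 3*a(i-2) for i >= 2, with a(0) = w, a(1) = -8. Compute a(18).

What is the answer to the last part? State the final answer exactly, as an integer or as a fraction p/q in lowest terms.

-97069

Stage 1: f(2) = 3*(-3) - 2*(6) = -21; iterating: f(2)=-21, f(3)=-57, f(4)=-129, f(5)=-273, f(6)=-561, f(7)=-1137, f(8)=-2289, f(9)=-4593, f(10)=-9201, f(11)=-18417, f(12)=-36849; answer -36849
Stage 2: A1 = -36849; c = 36849; squarings mod 1379: 1061^1=1061, 1061^2=457, 1061^4=620, 1061^8=1038, 1061^16=445, 1061^32=828, 1061^64=221, 1061^128=576, 1061^256=816, 1061^512=1178, 1061^1024=410, 1061^2048=1241, 1061^4096=1117, 1061^8192=1073, 1061^16384=1243, 1061^32768=569; 1061^36849 = 1061^1 * 1061^16 * 1061^32 * 1061^64 * 1061^128 * 1061^256 * 1061^512 * 1061^1024 * 1061^2048 * 1061^32768 = 470 (mod 1379); answer 470
Stage 3: A2 = 470; d = 10; 5*(10)^2 - 6*(10)^1 - 6 = (500) + (-60) + (-6) = 434; answer 434
Stage 4: A3 = 434; w = -17; a(2) = 2*(-8) - 3*(-17) = 35; iterating: a(2)=35, a(3)=94, a(4)=83, a(5)=-116, a(6)=-481, a(7)=-614, a(8)=215, a(9)=2272, a(10)=3899, a(11)=982, a(12)=-9733, a(13)=-22412, a(14)=-15625, a(15)=35986, a(16)=118847, a(17)=129736, a(18)=-97069; answer -97069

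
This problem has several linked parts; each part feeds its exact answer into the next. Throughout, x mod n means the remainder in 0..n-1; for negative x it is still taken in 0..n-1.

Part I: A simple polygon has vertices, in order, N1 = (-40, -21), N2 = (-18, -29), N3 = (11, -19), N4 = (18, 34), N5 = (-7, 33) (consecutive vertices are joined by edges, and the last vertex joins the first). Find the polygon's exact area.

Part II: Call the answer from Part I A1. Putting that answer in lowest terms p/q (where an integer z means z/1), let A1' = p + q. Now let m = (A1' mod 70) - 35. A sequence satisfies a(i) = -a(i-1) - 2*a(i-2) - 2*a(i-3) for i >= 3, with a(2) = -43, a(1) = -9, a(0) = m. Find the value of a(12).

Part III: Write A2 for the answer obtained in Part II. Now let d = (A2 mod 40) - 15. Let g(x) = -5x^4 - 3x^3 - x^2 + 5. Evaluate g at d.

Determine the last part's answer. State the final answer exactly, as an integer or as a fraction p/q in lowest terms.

Part I: cross terms: (-40*-29 - -18*-21)=782, (-18*-19 - 11*-29)=661, (11*34 - 18*-19)=716, (18*33 - -7*34)=832, (-7*-21 - -40*33)=1467; twice the area = |4458| = 4458; area = 2229; answer 2229
Part II: A1 = 2229; threaded value p + q = 2230; m = 25; a(3) = -1*(-43) - 2*(-9) - 2*(25) = 11; iterating: a(3)=11, a(4)=93, a(5)=-29, a(6)=-179, a(7)=51, a(8)=365, a(9)=-109, a(10)=-723, a(11)=211, a(12)=1453; answer 1453
Part III: A2 = 1453; d = -2; -5*(-2)^4 - 3*(-2)^3 - 1*(-2)^2 + 5 = (-80) + (24) + (-4) + (5) = -55; answer -55

-55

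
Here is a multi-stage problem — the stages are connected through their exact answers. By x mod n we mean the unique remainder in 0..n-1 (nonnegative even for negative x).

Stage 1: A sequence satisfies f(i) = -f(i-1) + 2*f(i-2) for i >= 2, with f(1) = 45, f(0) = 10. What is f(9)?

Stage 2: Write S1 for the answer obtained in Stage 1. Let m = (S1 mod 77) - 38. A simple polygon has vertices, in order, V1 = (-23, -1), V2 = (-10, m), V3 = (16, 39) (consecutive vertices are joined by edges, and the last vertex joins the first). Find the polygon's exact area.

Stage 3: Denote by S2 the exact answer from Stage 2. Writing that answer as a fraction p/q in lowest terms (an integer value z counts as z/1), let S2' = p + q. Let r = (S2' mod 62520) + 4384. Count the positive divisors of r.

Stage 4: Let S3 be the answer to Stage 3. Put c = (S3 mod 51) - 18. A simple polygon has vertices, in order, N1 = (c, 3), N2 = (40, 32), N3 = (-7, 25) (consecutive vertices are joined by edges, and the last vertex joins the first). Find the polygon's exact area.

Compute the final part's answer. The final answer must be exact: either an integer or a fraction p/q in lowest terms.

Stage 1: f(2) = -1*(45) + 2*(10) = -25; iterating: f(2)=-25, f(3)=115, f(4)=-165, f(5)=395, f(6)=-725, f(7)=1515, f(8)=-2965, f(9)=5995; answer 5995
Stage 2: S1 = 5995; m = 28; cross terms: (-23*28 - -10*-1)=-654, (-10*39 - 16*28)=-838, (16*-1 - -23*39)=881; twice the area = |-611| = 611; area = 611/2; answer 611/2
Stage 3: S2 = 611/2; threaded value p + q = 613; r = 4997; 4997 = 19 * 263; number of divisors = (1+1) * (1+1) = 4; answer 4
Stage 4: S3 = 4; c = -14; cross terms: (-14*32 - 40*3)=-568, (40*25 - -7*32)=1224, (-7*3 - -14*25)=329; twice the area = |985| = 985; area = 985/2; answer 985/2

985/2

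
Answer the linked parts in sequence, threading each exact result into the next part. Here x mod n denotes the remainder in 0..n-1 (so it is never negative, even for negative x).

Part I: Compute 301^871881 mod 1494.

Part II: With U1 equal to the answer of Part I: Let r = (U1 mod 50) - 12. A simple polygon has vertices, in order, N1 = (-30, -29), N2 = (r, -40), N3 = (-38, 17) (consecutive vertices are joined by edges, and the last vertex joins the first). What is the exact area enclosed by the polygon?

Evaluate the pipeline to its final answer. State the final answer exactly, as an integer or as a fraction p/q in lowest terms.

1221

Part I: squarings mod 1494: 301^1=301, 301^2=961, 301^4=229, 301^8=151, 301^16=391, 301^32=493, 301^64=1021, 301^128=1123, 301^256=193, 301^512=1393, 301^1024=1237, 301^2048=313, 301^4096=859, 301^8192=1339, 301^16384=121, 301^32768=1195, 301^65536=1255, 301^131072=349, 301^262144=787, 301^524288=853; 301^871881 = 301^1 * 301^8 * 301^64 * 301^128 * 301^256 * 301^1024 * 301^2048 * 301^16384 * 301^65536 * 301^262144 * 301^524288 = 937 (mod 1494); answer 937
Part II: U1 = 937; r = 25; cross terms: (-30*-40 - 25*-29)=1925, (25*17 - -38*-40)=-1095, (-38*-29 - -30*17)=1612; twice the area = |2442| = 2442; area = 1221; answer 1221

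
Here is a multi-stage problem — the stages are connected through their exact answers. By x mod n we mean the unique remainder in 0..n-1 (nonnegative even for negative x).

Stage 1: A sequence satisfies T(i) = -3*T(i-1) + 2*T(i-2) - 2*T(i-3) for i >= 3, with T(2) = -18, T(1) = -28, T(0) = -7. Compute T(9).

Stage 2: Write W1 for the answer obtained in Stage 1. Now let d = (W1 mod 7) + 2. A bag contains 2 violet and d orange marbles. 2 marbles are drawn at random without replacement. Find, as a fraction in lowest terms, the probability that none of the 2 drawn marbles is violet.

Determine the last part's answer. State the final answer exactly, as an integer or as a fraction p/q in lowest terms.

Stage 1: T(3) = -3*(-18) + 2*(-28) - 2*(-7) = 12; iterating: T(3)=12, T(4)=-16, T(5)=108, T(6)=-380, T(7)=1388, T(8)=-5140, T(9)=18956; answer 18956
Stage 2: W1 = 18956; d = 2; total draws C(4,2) = 6; favorable C(2,2) = 1; P = 1/6; answer 1/6

1/6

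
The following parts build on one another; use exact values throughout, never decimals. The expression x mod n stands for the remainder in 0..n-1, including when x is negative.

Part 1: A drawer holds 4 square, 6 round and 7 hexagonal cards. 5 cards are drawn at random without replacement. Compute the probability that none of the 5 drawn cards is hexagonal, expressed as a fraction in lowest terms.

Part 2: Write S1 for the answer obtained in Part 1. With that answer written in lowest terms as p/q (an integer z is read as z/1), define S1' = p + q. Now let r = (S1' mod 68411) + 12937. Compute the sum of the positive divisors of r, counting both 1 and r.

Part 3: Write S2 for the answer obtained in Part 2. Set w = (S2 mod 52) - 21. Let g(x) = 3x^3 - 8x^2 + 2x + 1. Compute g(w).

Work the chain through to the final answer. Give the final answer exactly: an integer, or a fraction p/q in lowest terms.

-31352

Part 1: total draws C(17,5) = 6188; favorable C(10,5) = 252; P = 9/221; answer 9/221
Part 2: S1 = 9/221; threaded value p + q = 230; r = 13167; 13167 = 3^2 * 7 * 11 * 19; sigma = (1 + 3 + 9) * (1 + 7) * (1 + 11) * (1 + 19) = 13 * 8 * 12 * 20 = 24960; answer 24960
Part 3: S2 = 24960; w = -21; 3*(-21)^3 - 8*(-21)^2 + 2*(-21)^1 + 1 = (-27783) + (-3528) + (-42) + (1) = -31352; answer -31352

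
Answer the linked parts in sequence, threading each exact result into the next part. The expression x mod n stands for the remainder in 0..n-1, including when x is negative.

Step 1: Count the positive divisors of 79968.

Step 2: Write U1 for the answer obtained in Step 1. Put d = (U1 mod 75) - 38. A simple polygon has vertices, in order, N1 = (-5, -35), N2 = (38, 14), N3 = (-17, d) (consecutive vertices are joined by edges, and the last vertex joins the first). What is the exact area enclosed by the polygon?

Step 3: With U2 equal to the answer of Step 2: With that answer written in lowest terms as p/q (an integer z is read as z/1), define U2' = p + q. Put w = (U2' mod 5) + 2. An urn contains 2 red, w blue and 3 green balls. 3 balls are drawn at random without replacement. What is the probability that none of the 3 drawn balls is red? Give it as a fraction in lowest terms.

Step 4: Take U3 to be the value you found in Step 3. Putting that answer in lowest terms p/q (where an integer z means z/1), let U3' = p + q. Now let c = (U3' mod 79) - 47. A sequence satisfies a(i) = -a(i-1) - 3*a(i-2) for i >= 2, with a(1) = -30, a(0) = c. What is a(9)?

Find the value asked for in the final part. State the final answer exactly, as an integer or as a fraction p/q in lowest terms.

Step 1: 79968 = 2^5 * 3 * 7^2 * 17; number of divisors = (5+1) * (1+1) * (2+1) * (1+1) = 72; answer 72
Step 2: U1 = 72; d = 34; cross terms: (-5*14 - 38*-35)=1260, (38*34 - -17*14)=1530, (-17*-35 - -5*34)=765; twice the area = |3555| = 3555; area = 3555/2; answer 3555/2
Step 3: U2 = 3555/2; threaded value p + q = 3557; w = 4; total draws C(9,3) = 84; favorable C(7,3) = 35; P = 5/12; answer 5/12
Step 4: U3 = 5/12; threaded value p + q = 17; c = -30; a(2) = -1*(-30) - 3*(-30) = 120; iterating: a(2)=120, a(3)=-30, a(4)=-330, a(5)=420, a(6)=570, a(7)=-1830, a(8)=120, a(9)=5370; answer 5370

5370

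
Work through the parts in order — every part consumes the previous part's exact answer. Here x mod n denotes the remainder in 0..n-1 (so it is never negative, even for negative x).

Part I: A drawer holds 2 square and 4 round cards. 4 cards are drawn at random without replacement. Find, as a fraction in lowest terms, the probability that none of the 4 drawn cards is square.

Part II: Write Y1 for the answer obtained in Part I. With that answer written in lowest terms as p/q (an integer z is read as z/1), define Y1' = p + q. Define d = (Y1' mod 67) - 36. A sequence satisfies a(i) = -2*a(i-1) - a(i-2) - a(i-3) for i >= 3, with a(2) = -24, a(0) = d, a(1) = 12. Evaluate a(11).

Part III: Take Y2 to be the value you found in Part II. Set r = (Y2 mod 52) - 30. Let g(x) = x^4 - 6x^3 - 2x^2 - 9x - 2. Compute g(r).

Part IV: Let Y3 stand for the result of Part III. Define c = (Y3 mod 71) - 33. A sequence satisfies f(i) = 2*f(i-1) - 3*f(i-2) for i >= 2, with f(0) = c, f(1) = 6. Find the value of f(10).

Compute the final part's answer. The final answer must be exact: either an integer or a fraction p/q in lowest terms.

-789

Part I: total draws C(6,4) = 15; favorable C(4,4) = 1; P = 1/15; answer 1/15
Part II: Y1 = 1/15; threaded value p + q = 16; d = -20; a(3) = -2*(-24) - 1*(12) - 1*(-20) = 56; iterating: a(3)=56, a(4)=-100, a(5)=168, a(6)=-292, a(7)=516, a(8)=-908, a(9)=1592, a(10)=-2792, a(11)=4900; answer 4900
Part III: Y2 = 4900; r = -18; 1*(-18)^4 - 6*(-18)^3 - 2*(-18)^2 - 9*(-18)^1 - 2 = (104976) + (34992) + (-648) + (162) + (-2) = 139480; answer 139480
Part IV: Y3 = 139480; c = 3; f(2) = 2*(6) - 3*(3) = 3; iterating: f(2)=3, f(3)=-12, f(4)=-33, f(5)=-30, f(6)=39, f(7)=168, f(8)=219, f(9)=-66, f(10)=-789; answer -789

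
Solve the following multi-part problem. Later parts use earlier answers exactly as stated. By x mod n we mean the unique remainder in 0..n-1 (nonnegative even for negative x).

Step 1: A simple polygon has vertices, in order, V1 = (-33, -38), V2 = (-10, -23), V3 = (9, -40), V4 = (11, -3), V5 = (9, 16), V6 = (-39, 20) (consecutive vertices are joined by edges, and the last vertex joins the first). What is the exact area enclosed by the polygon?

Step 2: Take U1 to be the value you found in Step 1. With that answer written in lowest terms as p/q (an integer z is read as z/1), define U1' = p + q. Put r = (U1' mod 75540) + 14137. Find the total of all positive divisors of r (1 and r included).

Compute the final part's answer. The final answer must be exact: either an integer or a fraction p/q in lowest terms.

Step 1: cross terms: (-33*-23 - -10*-38)=379, (-10*-40 - 9*-23)=607, (9*-3 - 11*-40)=413, (11*16 - 9*-3)=203, (9*20 - -39*16)=804, (-39*-38 - -33*20)=2142; twice the area = |4548| = 4548; area = 2274; answer 2274
Step 2: U1 = 2274; threaded value p + q = 2275; r = 16412; 16412 = 2^2 * 11 * 373; sigma = (1 + 2 + 4) * (1 + 11) * (1 + 373) = 7 * 12 * 374 = 31416; answer 31416

31416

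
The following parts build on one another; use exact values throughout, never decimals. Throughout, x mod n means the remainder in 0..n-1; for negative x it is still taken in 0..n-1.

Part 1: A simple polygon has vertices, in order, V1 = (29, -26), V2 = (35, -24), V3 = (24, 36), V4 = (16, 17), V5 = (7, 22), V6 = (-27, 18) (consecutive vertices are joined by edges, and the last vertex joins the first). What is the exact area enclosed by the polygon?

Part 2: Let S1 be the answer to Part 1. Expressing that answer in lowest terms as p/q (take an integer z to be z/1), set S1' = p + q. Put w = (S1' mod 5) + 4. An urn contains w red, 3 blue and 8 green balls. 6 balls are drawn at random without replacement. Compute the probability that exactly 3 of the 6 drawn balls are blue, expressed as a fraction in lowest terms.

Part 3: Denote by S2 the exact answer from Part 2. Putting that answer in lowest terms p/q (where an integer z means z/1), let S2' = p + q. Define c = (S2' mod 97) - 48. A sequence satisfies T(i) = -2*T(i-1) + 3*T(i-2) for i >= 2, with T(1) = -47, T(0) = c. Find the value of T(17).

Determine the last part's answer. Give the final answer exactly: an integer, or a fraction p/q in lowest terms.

Part 1: cross terms: (29*-24 - 35*-26)=214, (35*36 - 24*-24)=1836, (24*17 - 16*36)=-168, (16*22 - 7*17)=233, (7*18 - -27*22)=720, (-27*-26 - 29*18)=180; twice the area = |3015| = 3015; area = 3015/2; answer 3015/2
Part 2: S1 = 3015/2; threaded value p + q = 3017; w = 6; total draws C(17,6) = 12376; favorable C(3,3)*C(14,3) = 364; P = 1/34; answer 1/34
Part 3: S2 = 1/34; threaded value p + q = 35; c = -13; T(2) = -2*(-47) + 3*(-13) = 55; iterating: T(2)=55, T(3)=-251, T(4)=667, T(5)=-2087, T(6)=6175, T(7)=-18611, T(8)=55747, T(9)=-167327, T(10)=501895, T(11)=-1505771, T(12)=4517227, T(13)=-13551767, T(14)=40655215, T(15)=-121965731, T(16)=365897107, T(17)=-1097691407; answer -1097691407

-1097691407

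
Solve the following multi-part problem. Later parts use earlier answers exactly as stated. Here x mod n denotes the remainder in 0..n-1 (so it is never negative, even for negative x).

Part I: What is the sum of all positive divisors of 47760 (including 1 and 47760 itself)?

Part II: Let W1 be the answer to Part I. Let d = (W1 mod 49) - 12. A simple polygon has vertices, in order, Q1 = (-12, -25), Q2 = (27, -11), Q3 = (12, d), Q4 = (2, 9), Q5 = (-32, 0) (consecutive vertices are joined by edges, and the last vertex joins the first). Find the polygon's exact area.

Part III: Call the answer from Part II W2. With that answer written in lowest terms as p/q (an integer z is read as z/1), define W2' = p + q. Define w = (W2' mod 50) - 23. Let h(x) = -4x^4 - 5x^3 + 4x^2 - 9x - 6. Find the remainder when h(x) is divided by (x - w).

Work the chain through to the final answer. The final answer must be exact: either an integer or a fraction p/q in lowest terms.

Part I: 47760 = 2^4 * 3 * 5 * 199; sigma = (1 + 2 + 4 + 8 + 16) * (1 + 3) * (1 + 5) * (1 + 199) = 31 * 4 * 6 * 200 = 148800; answer 148800
Part II: W1 = 148800; d = 24; cross terms: (-12*-11 - 27*-25)=807, (27*24 - 12*-11)=780, (12*9 - 2*24)=60, (2*0 - -32*9)=288, (-32*-25 - -12*0)=800; twice the area = |2735| = 2735; area = 2735/2; answer 2735/2
Part III: W2 = 2735/2; threaded value p + q = 2737; w = 14; remainder = value at the root: -4*(14)^4 - 5*(14)^3 + 4*(14)^2 - 9*(14)^1 - 6 = (-153664) + (-13720) + (784) + (-126) + (-6) = -166732; answer -166732

-166732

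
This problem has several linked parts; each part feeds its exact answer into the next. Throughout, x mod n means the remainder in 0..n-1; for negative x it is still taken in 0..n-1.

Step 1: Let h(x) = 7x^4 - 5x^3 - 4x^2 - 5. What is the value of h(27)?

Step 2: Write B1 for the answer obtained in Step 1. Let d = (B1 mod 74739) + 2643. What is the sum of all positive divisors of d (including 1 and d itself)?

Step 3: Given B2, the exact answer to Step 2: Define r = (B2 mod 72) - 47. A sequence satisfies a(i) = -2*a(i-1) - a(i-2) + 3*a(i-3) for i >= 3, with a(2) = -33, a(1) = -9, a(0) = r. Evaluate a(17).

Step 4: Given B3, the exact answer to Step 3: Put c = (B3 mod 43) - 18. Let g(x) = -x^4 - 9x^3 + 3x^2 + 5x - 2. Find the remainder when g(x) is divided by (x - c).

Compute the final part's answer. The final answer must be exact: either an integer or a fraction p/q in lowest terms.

-1652

Step 1: 7*(27)^4 - 5*(27)^3 - 4*(27)^2 - 5 = (3720087) + (-98415) + (-2916) + (-5) = 3618751; answer 3618751
Step 2: B1 = 3618751; d = 33922; 33922 = 2 * 7 * 2423; sigma = (1 + 2) * (1 + 7) * (1 + 2423) = 3 * 8 * 2424 = 58176; answer 58176
Step 3: B2 = 58176; r = -47; a(3) = -2*(-33) - 1*(-9) + 3*(-47) = -66; iterating: a(3)=-66, a(4)=138, a(5)=-309, a(6)=282, a(7)=159, a(8)=-1527, a(9)=3741, a(10)=-5478, a(11)=2634, a(12)=11433, a(13)=-41934, a(14)=80337, a(15)=-84441, a(16)=-37257, a(17)=399966; answer 399966
Step 4: B3 = 399966; c = 5; remainder = value at the root: -1*(5)^4 - 9*(5)^3 + 3*(5)^2 + 5*(5)^1 - 2 = (-625) + (-1125) + (75) + (25) + (-2) = -1652; answer -1652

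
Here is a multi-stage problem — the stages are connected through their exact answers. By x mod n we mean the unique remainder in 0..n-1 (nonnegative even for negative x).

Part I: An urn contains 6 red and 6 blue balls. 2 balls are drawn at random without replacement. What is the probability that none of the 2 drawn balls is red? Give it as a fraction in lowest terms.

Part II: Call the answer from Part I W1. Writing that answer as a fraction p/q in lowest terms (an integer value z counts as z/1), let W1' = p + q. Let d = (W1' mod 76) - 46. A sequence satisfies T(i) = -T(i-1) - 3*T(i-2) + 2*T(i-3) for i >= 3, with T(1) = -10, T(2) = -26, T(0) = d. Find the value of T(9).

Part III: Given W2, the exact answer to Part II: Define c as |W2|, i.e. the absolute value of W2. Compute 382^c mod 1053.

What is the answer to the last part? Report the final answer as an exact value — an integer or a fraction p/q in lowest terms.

337

Part I: total draws C(12,2) = 66; favorable C(6,2) = 15; P = 5/22; answer 5/22
Part II: W1 = 5/22; threaded value p + q = 27; d = -19; T(3) = -1*(-26) - 3*(-10) + 2*(-19) = 18; iterating: T(3)=18, T(4)=40, T(5)=-146, T(6)=62, T(7)=456, T(8)=-934, T(9)=-310; answer -310
Part III: W2 = -310; c = 310; squarings mod 1053: 382^1=382, 382^2=610, 382^4=391, 382^8=196, 382^16=508, 382^32=79, 382^64=976, 382^128=664, 382^256=742; 382^310 = 382^2 * 382^4 * 382^16 * 382^32 * 382^256 = 337 (mod 1053); answer 337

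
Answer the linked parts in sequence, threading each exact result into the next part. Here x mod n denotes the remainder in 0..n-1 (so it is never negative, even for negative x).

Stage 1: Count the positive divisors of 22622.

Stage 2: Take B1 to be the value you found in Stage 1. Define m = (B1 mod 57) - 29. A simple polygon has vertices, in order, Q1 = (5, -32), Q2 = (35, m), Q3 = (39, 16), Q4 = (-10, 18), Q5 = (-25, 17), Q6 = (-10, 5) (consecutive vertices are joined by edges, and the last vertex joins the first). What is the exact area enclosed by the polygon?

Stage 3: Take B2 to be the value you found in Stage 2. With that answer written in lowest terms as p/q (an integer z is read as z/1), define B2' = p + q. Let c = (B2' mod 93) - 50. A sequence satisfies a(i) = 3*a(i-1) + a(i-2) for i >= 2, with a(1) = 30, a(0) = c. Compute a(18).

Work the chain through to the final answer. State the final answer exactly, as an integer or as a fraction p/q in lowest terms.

18930441316

Stage 1: 22622 = 2 * 11311; number of divisors = (1+1) * (1+1) = 4; answer 4
Stage 2: B1 = 4; m = -25; cross terms: (5*-25 - 35*-32)=995, (35*16 - 39*-25)=1535, (39*18 - -10*16)=862, (-10*17 - -25*18)=280, (-25*5 - -10*17)=45, (-10*-32 - 5*5)=295; twice the area = |4012| = 4012; area = 2006; answer 2006
Stage 3: B2 = 2006; threaded value p + q = 2007; c = 4; a(2) = 3*(30) + 1*(4) = 94; iterating: a(2)=94, a(3)=312, a(4)=1030, a(5)=3402, a(6)=11236, a(7)=37110, a(8)=122566, a(9)=404808, a(10)=1336990, a(11)=4415778, a(12)=14584324, a(13)=48168750, a(14)=159090574, a(15)=525440472, a(16)=1735411990, a(17)=5731676442, a(18)=18930441316; answer 18930441316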